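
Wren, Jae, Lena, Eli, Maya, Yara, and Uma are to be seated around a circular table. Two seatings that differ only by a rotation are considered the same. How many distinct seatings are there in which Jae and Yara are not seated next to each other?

All circular seatings of 7 people number (6)! = 720.
Those with Jae next to Yara: fuse the pair into one unit and seat 6 units around a circle — 2·(5)! = 240.
Subtracting, 720 − 240 = 480.

480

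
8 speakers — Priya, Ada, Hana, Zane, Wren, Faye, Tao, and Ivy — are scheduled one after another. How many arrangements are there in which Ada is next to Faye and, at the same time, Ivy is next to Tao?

2880

Treat {Ada,Faye} as one block (2 orders) and {Ivy,Tao} as another (2 orders).
That leaves 6 units to arrange: 2 × 2 × 6! = 4 × 720 = 2880.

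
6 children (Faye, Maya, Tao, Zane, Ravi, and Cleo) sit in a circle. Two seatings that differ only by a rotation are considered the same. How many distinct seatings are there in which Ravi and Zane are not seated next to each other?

All circular seatings of 6 people number (5)! = 120.
Seatings with Ravi beside Zane: treat them as a block with 2 internal orders, giving 2 × (4)! = 48.
Subtracting, 120 − 48 = 72.

72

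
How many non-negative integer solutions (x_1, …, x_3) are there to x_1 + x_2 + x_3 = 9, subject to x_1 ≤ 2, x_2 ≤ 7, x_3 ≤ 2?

6

By stars and bars, unrestricted non-negative solutions to x_1+…+x_3 = 9 number C(9+2,2) = 55.
Subtract solutions that violate a single cap (substitute x_i' = x_i − (cap_i+1)): x_1 ≥ 3 gives C(8,2) = 28; x_2 ≥ 8 gives C(3,2) = 3; x_3 ≥ 3 gives C(8,2) = 28. Together 59.
Add back pairs where two caps are both exceeded: 0 + 10 + 0 = 10.
By inclusion–exclusion the count is 55 − 59 + 10 = 6.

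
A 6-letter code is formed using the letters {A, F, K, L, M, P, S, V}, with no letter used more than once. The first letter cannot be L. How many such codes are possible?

17640

The first letter has 8−1 = 7 choices (anything except L).
The remaining 5 letters are filled from the other 7 symbols without repetition: 7 × 6 × 5 × 4 × 3 = 2520.
Total: 7 × 2520 = 17640.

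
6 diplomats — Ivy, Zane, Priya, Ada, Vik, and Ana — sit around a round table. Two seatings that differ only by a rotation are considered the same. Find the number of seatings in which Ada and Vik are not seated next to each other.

All circular seatings of 6 people number (5)! = 120.
Those with Ada next to Vik: fuse the pair into one unit and seat 5 units around a circle — 2·(4)! = 48.
Subtracting, 120 − 48 = 72.

72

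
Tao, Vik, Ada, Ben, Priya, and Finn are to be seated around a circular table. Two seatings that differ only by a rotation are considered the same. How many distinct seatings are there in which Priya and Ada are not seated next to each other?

Without the restriction there are (5)! = 120 seatings.
Those with Priya next to Ada: fuse the pair into one unit and seat 5 units around a circle — 2·(4)! = 48.
Subtracting, 120 − 48 = 72.

72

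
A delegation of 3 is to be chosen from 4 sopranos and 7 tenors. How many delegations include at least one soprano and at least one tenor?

126

With no constraint there are C(11,3) = 165 possible selections.
Selections missing a whole group: no sopranos → C(7,3) = 35; no tenors → C(4,3) = 4.
Both groups omitted at once is impossible, so 165 − 39 = 126.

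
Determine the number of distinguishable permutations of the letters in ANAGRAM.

840

Letter multiplicities in ANAGRAM: A×3, G×1, M×1, N×1, R×1.
Dividing 7! = 5040 by 3! = 6 for the repeated letters gives 840.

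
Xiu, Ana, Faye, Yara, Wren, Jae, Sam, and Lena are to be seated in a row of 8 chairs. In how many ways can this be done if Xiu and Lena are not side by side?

There are 8! = 40320 arrangements in all. If Xiu and Lena are adjacent, merging them into one block gives 2·(7)! = 10080 arrangements.
So 40320 − 10080 = 30240 arrangements keep them apart.

30240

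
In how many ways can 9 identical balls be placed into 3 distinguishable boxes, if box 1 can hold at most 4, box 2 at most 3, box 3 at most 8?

19

Without the upper bounds there are C(11,2) = 55 ways to split 9 among 3 boxes.
Subtract solutions that violate a single cap (substitute x_i' = x_i − (cap_i+1)): x_1 ≥ 5 gives C(6,2) = 15; x_2 ≥ 4 gives C(7,2) = 21; x_3 ≥ 9 gives C(2,2) = 1. Together 37.
Add back pairs where two caps are both exceeded: 1 + 0 + 0 = 1.
By inclusion–exclusion the count is 55 − 37 + 1 = 19.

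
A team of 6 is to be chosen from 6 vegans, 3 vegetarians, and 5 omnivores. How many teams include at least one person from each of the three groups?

Unrestricted: C(14,6) = 3003 ways to pick any 6 of the 14.
Subtract selections that omit an entire group: no vegans → C(8,6) = 28; no vegetarians → C(11,6) = 462; no omnivores → C(9,6) = 84.
Add back selections omitting two groups (i.e. drawn from a single group): C(6,6) + C(3,6) + C(5,6) = 1.
By inclusion–exclusion: 3003 − 574 + 1 = 2430.

2430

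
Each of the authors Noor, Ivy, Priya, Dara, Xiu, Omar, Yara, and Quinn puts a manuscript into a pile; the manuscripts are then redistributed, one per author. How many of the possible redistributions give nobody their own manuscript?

This is the derangement count D_8: permutations of 8 items with no fixed point.
By inclusion–exclusion this is Σ_{j=0}^{8} (−1)^j C(8,j)·(8−j)!.
Computing: 40320 − 40320 + 20160 − 6720 + 1680 − 336 + 56 − 8 + 1 = 14833.

14833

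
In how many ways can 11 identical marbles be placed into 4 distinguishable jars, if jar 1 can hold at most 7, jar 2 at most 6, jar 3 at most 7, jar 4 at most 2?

130

Without the upper bounds there are C(14,3) = 364 ways to split 11 among 4 jars.
Subtract solutions that violate a single cap (substitute x_i' = x_i − (cap_i+1)): x_1 ≥ 8 gives C(6,3) = 20; x_2 ≥ 7 gives C(7,3) = 35; x_3 ≥ 8 gives C(6,3) = 20; x_4 ≥ 3 gives C(11,3) = 165. Together 240.
Add back pairs where two caps are both exceeded: 0 + 0 + 1 + 0 + 4 + 1 = 6.
By inclusion–exclusion the count is 364 − 240 + 6 = 130.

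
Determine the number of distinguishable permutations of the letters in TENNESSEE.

TENNESSEE has 9 letters with E appearing 4 times, N appearing twice, and S appearing twice.
So there are 9! / (4!·2!·2!) = 3780 distinguishable arrangements.

3780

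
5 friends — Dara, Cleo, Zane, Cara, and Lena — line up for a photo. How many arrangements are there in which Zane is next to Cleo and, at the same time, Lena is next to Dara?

Treat {Zane,Cleo} as one block (2 orders) and {Lena,Dara} as another (2 orders).
That leaves 3 units to arrange: 2 × 2 × 3! = 4 × 6 = 24.

24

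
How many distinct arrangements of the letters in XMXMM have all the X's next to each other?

4

Treat the 2 copies of X as a single block. The multiset to arrange is then {XX, M, M, M}, 4 items in all.
That gives (4)!/(3!) = 4 arrangements.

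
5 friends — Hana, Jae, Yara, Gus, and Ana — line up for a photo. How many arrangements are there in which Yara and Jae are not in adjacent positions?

Of the 5! = 120 arrangements, those with Yara and Jae adjacent number 2 × 4! = 48 (treat the pair as a block with 2 internal orders).
Complementary counting: 120 − 48 = 72.

72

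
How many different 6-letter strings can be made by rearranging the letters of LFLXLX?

60

The 6 letters of LFLXLX have repeats: L appearing 3 times and X appearing twice.
The number of distinct arrangements is 6!/(3!·2!) = 720/12 = 60.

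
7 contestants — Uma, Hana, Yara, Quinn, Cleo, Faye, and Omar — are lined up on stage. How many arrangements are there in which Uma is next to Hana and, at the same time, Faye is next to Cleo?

Treat {Uma,Hana} as one block (2 orders) and {Faye,Cleo} as another (2 orders).
That leaves 5 units to arrange: 2 × 2 × 5! = 4 × 120 = 480.

480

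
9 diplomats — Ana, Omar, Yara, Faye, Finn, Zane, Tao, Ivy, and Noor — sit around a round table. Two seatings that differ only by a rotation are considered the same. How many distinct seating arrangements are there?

Around a circle, 9 distinct people have 9!/9 = (8)! = 40320 rotationally distinct seatings.

40320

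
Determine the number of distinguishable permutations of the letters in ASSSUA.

60

ASSSUA has 6 letters with A appearing twice and S appearing 3 times.
The number of distinct arrangements is 6!/(3!·2!) = 720/12 = 60.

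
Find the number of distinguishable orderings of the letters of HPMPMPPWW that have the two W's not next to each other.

2940

Total arrangements of HPMPMPPWW: 9!/(4!·2!·2!) = 3780.
Arrangements with the W's together: treat WW as one letter, giving (8)!/(4!·2!) = 840.
Subtracting, 3780 − 840 = 2940 arrangements keep the W's apart.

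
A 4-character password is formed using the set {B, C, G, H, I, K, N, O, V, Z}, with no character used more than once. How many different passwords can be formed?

5040

Choose and order 4 of the 10 symbols: the first character has 10 options, the next 9, then 8, 7.
10 × 9 × 8 × 7 = 5040.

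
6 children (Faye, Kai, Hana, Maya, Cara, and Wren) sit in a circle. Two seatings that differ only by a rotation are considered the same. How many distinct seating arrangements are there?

120

Around a circle, 6 distinct people have 6!/6 = (5)! = 120 rotationally distinct seatings.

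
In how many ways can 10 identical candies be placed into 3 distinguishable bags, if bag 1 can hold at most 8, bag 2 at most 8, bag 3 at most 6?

50

Without the upper bounds there are C(12,2) = 66 ways to split 10 among 3 bags.
Subtract solutions that violate a single cap (substitute x_i' = x_i − (cap_i+1)): x_1 ≥ 9 gives C(3,2) = 3; x_2 ≥ 9 gives C(3,2) = 3; x_3 ≥ 7 gives C(5,2) = 10. Together 16.
No two caps can be exceeded simultaneously, so the pair terms are all 0.
By inclusion–exclusion the count is 66 − 16 + 0 = 50.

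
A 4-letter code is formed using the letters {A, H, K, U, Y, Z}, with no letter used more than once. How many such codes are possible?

Choose and order 4 of the 6 symbols: the first letter has 6 options, the next 5, then 4, 3.
6 × 5 × 4 × 3 = 360.

360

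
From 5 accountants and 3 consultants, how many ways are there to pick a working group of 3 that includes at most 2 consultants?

Split by how many consultants are chosen (0 through 2).
Sum: C(3,0)·C(5,3) + C(3,1)·C(5,2) + C(3,2)·C(5,1) = 10 + 30 + 15 = 55.

55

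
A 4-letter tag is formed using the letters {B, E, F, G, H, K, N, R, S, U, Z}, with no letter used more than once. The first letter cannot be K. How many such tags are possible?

The first letter has 11−1 = 10 choices (anything except K).
The remaining 3 letters are filled from the other 10 symbols without repetition: 10 × 9 × 8 = 720.
Total: 10 × 720 = 7200.

7200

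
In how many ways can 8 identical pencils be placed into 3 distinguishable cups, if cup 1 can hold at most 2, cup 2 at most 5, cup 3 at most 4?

9

Ignoring the caps, the number of non-negative solutions to x_1+…+x_3 = 8 is C(10,2) = 45.
Subtract solutions that violate a single cap (substitute x_i' = x_i − (cap_i+1)): x_1 ≥ 3 gives C(7,2) = 21; x_2 ≥ 6 gives C(4,2) = 6; x_3 ≥ 5 gives C(5,2) = 10. Together 37.
Add back pairs where two caps are both exceeded: 0 + 1 + 0 = 1.
By inclusion–exclusion the count is 45 − 37 + 1 = 9.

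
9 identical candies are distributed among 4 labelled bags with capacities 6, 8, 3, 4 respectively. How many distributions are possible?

119

By stars and bars, unrestricted non-negative solutions to x_1+…+x_4 = 9 number C(9+3,3) = 220.
Subtract solutions that violate a single cap (substitute x_i' = x_i − (cap_i+1)): x_1 ≥ 7 gives C(5,3) = 10; x_2 ≥ 9 gives C(3,3) = 1; x_3 ≥ 4 gives C(8,3) = 56; x_4 ≥ 5 gives C(7,3) = 35. Together 102.
Add back pairs where two caps are both exceeded: 0 + 0 + 0 + 0 + 0 + 1 = 1.
By inclusion–exclusion the count is 220 − 102 + 1 = 119.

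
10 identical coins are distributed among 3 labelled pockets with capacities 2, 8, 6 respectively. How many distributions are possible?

By stars and bars, unrestricted non-negative solutions to x_1+…+x_3 = 10 number C(10+2,2) = 66.
Subtract solutions that violate a single cap (substitute x_i' = x_i − (cap_i+1)): x_1 ≥ 3 gives C(9,2) = 36; x_2 ≥ 9 gives C(3,2) = 3; x_3 ≥ 7 gives C(5,2) = 10. Together 49.
Add back pairs where two caps are both exceeded: 0 + 1 + 0 = 1.
By inclusion–exclusion the count is 66 − 49 + 1 = 18.

18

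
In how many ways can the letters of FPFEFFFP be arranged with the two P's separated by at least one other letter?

There are 8!/(5!·2!) = 168 arrangements of FPFEFFFP in total.
If the two P's are adjacent, glue them into one block, leaving 7 items to arrange: (7)!/(5!) = 42 ways.
Subtracting, 168 − 42 = 126 arrangements keep the P's apart.

126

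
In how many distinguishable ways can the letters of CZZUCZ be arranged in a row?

60

CZZUCZ has 6 letters with C appearing twice and Z appearing 3 times.
So there are 6! / (3!·2!) = 60 distinguishable arrangements.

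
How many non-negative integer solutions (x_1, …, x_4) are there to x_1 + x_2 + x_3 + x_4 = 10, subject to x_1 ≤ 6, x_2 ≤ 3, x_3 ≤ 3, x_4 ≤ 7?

98

Without the upper bounds there are C(13,3) = 286 ways to split 10 among 4 variables.
Subtract solutions that violate a single cap (substitute x_i' = x_i − (cap_i+1)): x_1 ≥ 7 gives C(6,3) = 20; x_2 ≥ 4 gives C(9,3) = 84; x_3 ≥ 4 gives C(9,3) = 84; x_4 ≥ 8 gives C(5,3) = 10. Together 198.
Add back pairs where two caps are both exceeded: 0 + 0 + 0 + 10 + 0 + 0 = 10.
By inclusion–exclusion the count is 286 − 198 + 10 = 98.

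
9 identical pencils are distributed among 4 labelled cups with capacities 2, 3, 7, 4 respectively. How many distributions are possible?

56

Ignoring the caps, the number of non-negative solutions to x_1+…+x_4 = 9 is C(12,3) = 220.
Subtract solutions that violate a single cap (substitute x_i' = x_i − (cap_i+1)): x_1 ≥ 3 gives C(9,3) = 84; x_2 ≥ 4 gives C(8,3) = 56; x_3 ≥ 8 gives C(4,3) = 4; x_4 ≥ 5 gives C(7,3) = 35. Together 179.
Add back pairs where two caps are both exceeded: 10 + 0 + 4 + 0 + 1 + 0 = 15.
By inclusion–exclusion the count is 220 − 179 + 15 = 56.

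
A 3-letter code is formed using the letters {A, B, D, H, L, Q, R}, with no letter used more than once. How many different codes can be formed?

210

This is a permutation of 3 out of 7: P(7,3) = 7!/4!.
7 × 6 × 5 = 210.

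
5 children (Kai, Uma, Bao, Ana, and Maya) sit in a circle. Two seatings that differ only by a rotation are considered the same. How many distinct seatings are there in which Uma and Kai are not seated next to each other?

12

All circular seatings of 5 people number (4)! = 24.
Those with Uma next to Kai: fuse the pair into one unit and seat 4 units around a circle — 2·(3)! = 12.
Subtracting, 24 − 12 = 12.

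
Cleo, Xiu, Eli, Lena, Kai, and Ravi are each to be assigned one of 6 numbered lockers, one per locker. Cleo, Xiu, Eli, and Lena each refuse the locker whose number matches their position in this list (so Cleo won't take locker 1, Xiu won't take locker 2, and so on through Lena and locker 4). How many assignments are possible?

Let Aᵢ (for 1 ≤ i ≤ 4) be the placements that put person i in their forbidden locker. Any j of these fix j positions, leaving (6−j)! ways to fill the rest, and there are C(4,j) ways to pick which j.
By inclusion–exclusion, the number of valid placements is Σ_{j=0}^{4} (−1)^j C(4,j)·(6−j)!.
Computing: 720 − 480 + 144 − 24 + 2 = 362.

362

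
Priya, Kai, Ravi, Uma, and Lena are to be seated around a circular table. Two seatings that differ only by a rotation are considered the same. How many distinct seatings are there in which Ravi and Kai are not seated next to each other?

All circular seatings of 5 people number (4)! = 24.
Seatings with Ravi beside Kai: treat them as a block with 2 internal orders, giving 2 × (3)! = 12.
Subtracting, 24 − 12 = 12.

12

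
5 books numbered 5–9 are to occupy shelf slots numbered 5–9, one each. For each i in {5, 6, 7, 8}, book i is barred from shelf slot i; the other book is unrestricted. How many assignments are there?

53

Let Aᵢ (for 5 ≤ i ≤ 8) be the placements that put book i in its forbidden shelf slot. Any j of these fix j positions, leaving (5−j)! ways to fill the rest, and there are C(4,j) ways to pick which j.
By inclusion–exclusion, the number of valid placements is Σ_{j=0}^{4} (−1)^j C(4,j)·(5−j)!.
Computing: 120 − 96 + 36 − 8 + 1 = 53.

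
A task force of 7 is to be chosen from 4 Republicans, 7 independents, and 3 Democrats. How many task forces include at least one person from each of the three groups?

Total 7-person selections from all 14: C(14,7) = 3432.
Selections missing a whole group: no Republicans → C(10,7) = 120; no independents → C(7,7) = 1; no Democrats → C(11,7) = 330.
Add back selections omitting two groups (i.e. drawn from a single group): C(4,7) + C(7,7) + C(3,7) = 1.
By inclusion–exclusion: 3432 − 451 + 1 = 2982.

2982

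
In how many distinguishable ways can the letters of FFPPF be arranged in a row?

The 5 letters of FFPPF have repeats: F appearing 3 times and P appearing twice.
Dividing 5! = 120 by 3!·2! = 12 for the repeated letters gives 10.

10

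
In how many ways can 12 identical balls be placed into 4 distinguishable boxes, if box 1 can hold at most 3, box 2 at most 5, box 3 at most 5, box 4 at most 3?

By stars and bars, unrestricted non-negative solutions to x_1+…+x_4 = 12 number C(12+3,3) = 455.
Subtract solutions that violate a single cap (substitute x_i' = x_i − (cap_i+1)): x_1 ≥ 4 gives C(11,3) = 165; x_2 ≥ 6 gives C(9,3) = 84; x_3 ≥ 6 gives C(9,3) = 84; x_4 ≥ 4 gives C(11,3) = 165. Together 498.
Add back pairs where two caps are both exceeded: 10 + 10 + 35 + 1 + 10 + 10 = 76.
By inclusion–exclusion the count is 455 − 498 + 76 = 33.

33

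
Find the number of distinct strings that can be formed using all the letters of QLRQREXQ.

3360

The 8 letters of QLRQREXQ have repeats: Q appearing 3 times and R appearing twice.
So there are 8! / (3!·2!) = 3360 distinguishable arrangements.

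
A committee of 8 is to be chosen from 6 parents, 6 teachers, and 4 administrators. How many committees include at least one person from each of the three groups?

With no constraint there are C(16,8) = 12870 possible selections.
Selections missing a whole group: no parents → C(10,8) = 45; no teachers → C(10,8) = 45; no administrators → C(12,8) = 495.
Add back selections omitting two groups (i.e. drawn from a single group): C(6,8) + C(6,8) + C(4,8) = 0.
By inclusion–exclusion: 12870 − 585 + 0 = 12285.

12285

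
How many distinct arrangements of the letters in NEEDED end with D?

With the last slot taken by D, it remains to arrange the other 5 letters (NEEED).
Those 5 letters have E appearing 3 times, giving (5)!/(3!) = 20.

20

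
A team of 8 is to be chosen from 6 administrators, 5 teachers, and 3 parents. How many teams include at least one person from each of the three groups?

Unrestricted: C(14,8) = 3003 ways to pick any 8 of the 14.
Subtract selections that omit an entire group: no administrators → C(8,8) = 1; no teachers → C(9,8) = 9; no parents → C(11,8) = 165.
Add back selections omitting two groups (i.e. drawn from a single group): C(6,8) + C(5,8) + C(3,8) = 0.
By inclusion–exclusion: 3003 − 175 + 0 = 2828.

2828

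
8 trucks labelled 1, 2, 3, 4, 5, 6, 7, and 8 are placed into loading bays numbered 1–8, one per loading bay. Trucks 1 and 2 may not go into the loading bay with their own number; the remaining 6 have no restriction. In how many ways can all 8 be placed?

Let Aᵢ (for i ∈ {1, 2}) be the placements that put truck i in its forbidden loading bay. Any j of these fix j positions, leaving (8−j)! ways to fill the rest, and there are C(2,j) ways to pick which j.
By inclusion–exclusion, the number of valid placements is Σ_{j=0}^{2} (−1)^j C(2,j)·(8−j)!.
Computing: 40320 − 10080 + 720 = 30960.

30960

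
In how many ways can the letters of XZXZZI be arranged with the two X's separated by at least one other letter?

40

Total arrangements of XZXZZI: 6!/(3!·2!) = 60.
Arrangements with the X's together: treat XX as one letter, giving (5)!/(3!) = 20.
Subtracting, 60 − 20 = 40 arrangements keep the X's apart.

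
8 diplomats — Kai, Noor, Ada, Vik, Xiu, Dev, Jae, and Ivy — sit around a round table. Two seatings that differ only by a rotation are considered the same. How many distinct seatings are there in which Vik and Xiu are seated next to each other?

Glue Vik and Xiu into a block (2 internal orders). Seating 7 units around a circle gives (6)! arrangements.
So 2 × (6)! = 2 × 720 = 1440.

1440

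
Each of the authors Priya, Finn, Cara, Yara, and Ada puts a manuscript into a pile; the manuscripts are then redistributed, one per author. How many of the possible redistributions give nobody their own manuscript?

Count assignments avoiding every fixed point. For any j of the 5 authors fixed to their own manuscript, the other 5−j can be arranged in (5−j)! ways.
By inclusion–exclusion this is Σ_{j=0}^{5} (−1)^j C(5,j)·(5−j)!.
Computing: 120 − 120 + 60 − 20 + 5 − 1 = 44.

44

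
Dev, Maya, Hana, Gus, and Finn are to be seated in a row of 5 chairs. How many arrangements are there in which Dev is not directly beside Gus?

Of the 5! = 120 arrangements, those with Dev and Gus adjacent number 2 × 4! = 48 (treat the pair as a block with 2 internal orders).
Complementary counting: 120 − 48 = 72.

72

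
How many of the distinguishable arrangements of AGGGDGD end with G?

With the last slot taken by G, it remains to arrange the other 6 letters (AGGDGD).
Those 6 letters have D appearing twice and G appearing 3 times, giving (6)!/(3!·2!) = 60.

60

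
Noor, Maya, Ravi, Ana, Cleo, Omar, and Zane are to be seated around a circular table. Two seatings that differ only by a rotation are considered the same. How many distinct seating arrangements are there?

Around a circle, 7 distinct people have 7!/7 = (6)! = 720 rotationally distinct seatings.

720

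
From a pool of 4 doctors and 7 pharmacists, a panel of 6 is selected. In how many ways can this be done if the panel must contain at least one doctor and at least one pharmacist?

Unrestricted: C(11,6) = 462 ways to pick any 6 of the 11.
Selections missing a whole group: no doctors → C(7,6) = 7; no pharmacists → C(4,6) = 0.
Both groups omitted at once is impossible, so 462 − 7 = 455.

455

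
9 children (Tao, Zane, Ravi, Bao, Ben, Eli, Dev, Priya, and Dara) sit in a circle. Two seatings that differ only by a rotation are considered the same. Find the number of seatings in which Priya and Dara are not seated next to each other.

30240

All circular seatings of 9 people number (8)! = 40320.
Seatings with Priya beside Dara: treat them as a block with 2 internal orders, giving 2 × (7)! = 10080.
Subtracting, 40320 − 10080 = 30240.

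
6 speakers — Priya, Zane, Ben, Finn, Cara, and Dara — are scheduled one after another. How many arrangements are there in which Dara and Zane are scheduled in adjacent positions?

Treat {Dara, Zane} as a single unit. There are 5 units to order, and the pair itself can be ordered 2 ways.
So the count is 2·(5)! = 240.

240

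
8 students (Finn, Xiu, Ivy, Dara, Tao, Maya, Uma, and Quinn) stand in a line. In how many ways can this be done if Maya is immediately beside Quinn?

10080

Place the 6 others and the Maya-Quinn pair as 7 objects in a line; the pair has 2 internal arrangements.
That gives 2 × 7! = 2 × 5040 = 10080.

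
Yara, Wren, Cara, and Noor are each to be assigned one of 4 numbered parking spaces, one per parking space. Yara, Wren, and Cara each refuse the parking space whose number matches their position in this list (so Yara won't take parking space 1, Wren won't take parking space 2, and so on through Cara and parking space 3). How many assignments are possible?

11

Let Aᵢ (for i ∈ {1, 2, 3}) be the placements that put person i in their forbidden parking space. Any j of these fix j positions, leaving (4−j)! ways to fill the rest, and there are C(3,j) ways to pick which j.
By inclusion–exclusion, the number of valid placements is Σ_{j=0}^{3} (−1)^j C(3,j)·(4−j)!.
Computing: 24 − 18 + 6 − 1 = 11.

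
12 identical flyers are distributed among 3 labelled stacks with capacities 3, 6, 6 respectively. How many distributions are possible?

10

Ignoring the caps, the number of non-negative solutions to x_1+…+x_3 = 12 is C(14,2) = 91.
Subtract solutions that violate a single cap (substitute x_i' = x_i − (cap_i+1)): x_1 ≥ 4 gives C(10,2) = 45; x_2 ≥ 7 gives C(7,2) = 21; x_3 ≥ 7 gives C(7,2) = 21. Together 87.
Add back pairs where two caps are both exceeded: 3 + 3 + 0 = 6.
By inclusion–exclusion the count is 91 − 87 + 6 = 10.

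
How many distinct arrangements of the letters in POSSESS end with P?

With the last slot taken by P, it remains to arrange the other 6 letters (OSSESS).
Those 6 letters have S appearing 4 times, giving (6)!/(4!) = 30.

30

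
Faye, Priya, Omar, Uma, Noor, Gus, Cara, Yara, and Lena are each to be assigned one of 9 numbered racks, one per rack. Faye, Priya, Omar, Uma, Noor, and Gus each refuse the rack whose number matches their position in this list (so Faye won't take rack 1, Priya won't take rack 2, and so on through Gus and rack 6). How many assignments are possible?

Let Aᵢ (for 1 ≤ i ≤ 6) be the placements that put person i in their forbidden rack. Any j of these fix j positions, leaving (9−j)! ways to fill the rest, and there are C(6,j) ways to pick which j.
By inclusion–exclusion, the number of valid placements is Σ_{j=0}^{6} (−1)^j C(6,j)·(9−j)!.
Computing: 362880 − 241920 + 75600 − 14400 + 1800 − 144 + 6 = 183822.

183822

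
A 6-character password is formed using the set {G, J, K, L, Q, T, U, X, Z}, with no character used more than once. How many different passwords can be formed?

60480

This is a permutation of 6 out of 9: P(9,6) = 9!/3!.
9 × 8 × 7 × 6 × 5 × 4 = 60480.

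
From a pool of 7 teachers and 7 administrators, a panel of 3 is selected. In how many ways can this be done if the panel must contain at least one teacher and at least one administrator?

With no constraint there are C(14,3) = 364 possible selections.
Subtract selections that omit an entire group: no teachers → C(7,3) = 35; no administrators → C(7,3) = 35.
Both groups omitted at once is impossible, so 364 − 70 = 294.

294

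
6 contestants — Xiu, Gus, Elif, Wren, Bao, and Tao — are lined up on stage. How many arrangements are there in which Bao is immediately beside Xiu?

240

Glue Bao and Xiu into one block (2 internal orders), leaving 5 units to arrange in a row.
That gives 2 × 5! = 2 × 120 = 240.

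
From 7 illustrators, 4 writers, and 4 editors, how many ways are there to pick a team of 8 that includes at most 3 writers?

Split by how many writers are chosen (0 through 3).
Sum: C(4,0)·C(11,8) + C(4,1)·C(11,7) + C(4,2)·C(11,6) + C(4,3)·C(11,5) = 165 + 1320 + 2772 + 1848 = 6105.

6105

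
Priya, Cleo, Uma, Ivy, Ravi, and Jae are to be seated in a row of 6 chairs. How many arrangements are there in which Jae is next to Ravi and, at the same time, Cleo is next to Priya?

96

Treat {Jae,Ravi} as one block (2 orders) and {Cleo,Priya} as another (2 orders).
That leaves 4 units to arrange: 2 × 2 × 4! = 4 × 24 = 96.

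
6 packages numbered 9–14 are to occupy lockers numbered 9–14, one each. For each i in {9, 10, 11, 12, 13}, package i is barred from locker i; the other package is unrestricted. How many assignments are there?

309

Let Aᵢ (for 9 ≤ i ≤ 13) be the placements that put package i in its forbidden locker. Any j of these fix j positions, leaving (6−j)! ways to fill the rest, and there are C(5,j) ways to pick which j.
By inclusion–exclusion, the number of valid placements is Σ_{j=0}^{5} (−1)^j C(5,j)·(6−j)!.
Computing: 720 − 600 + 240 − 60 + 10 − 1 = 309.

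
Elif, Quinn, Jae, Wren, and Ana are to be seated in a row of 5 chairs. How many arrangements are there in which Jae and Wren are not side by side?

72

There are 5! = 120 arrangements in all. If Jae and Wren are adjacent, merging them into one block gives 2·(4)! = 48 arrangements.
Complementary counting: 120 − 48 = 72.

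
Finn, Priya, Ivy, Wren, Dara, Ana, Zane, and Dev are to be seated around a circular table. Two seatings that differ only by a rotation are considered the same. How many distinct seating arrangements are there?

Seat Finn anywhere (absorbing the rotational symmetry), then permute the other 7: (7)! = 5040.

5040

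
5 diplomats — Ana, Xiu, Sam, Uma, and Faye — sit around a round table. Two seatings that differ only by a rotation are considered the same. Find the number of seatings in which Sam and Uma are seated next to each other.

12

Treat {Sam, Uma} as one unit (2 internal orders) and seat the resulting 4 units around the table: (3)! circular arrangements.
So 2 × (3)! = 2 × 6 = 12.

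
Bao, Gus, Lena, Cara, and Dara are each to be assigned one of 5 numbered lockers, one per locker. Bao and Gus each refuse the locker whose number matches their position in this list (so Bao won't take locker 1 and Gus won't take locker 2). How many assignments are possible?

Let Aᵢ (for i ∈ {1, 2}) be the placements that put person i in their forbidden locker. Any j of these fix j positions, leaving (5−j)! ways to fill the rest, and there are C(2,j) ways to pick which j.
By inclusion–exclusion, the number of valid placements is Σ_{j=0}^{2} (−1)^j C(2,j)·(5−j)!.
Computing: 120 − 48 + 6 = 78.

78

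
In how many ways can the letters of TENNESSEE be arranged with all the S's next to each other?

Treat the 2 copies of S as a single block. The multiset to arrange is then {SS, E, E, E, E, N, N, T}, 8 items in all.
That gives (8)!/(4!·2!) = 840 arrangements.

840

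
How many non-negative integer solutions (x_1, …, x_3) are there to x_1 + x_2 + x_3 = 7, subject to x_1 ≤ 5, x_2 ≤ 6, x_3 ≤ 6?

By stars and bars, unrestricted non-negative solutions to x_1+…+x_3 = 7 number C(7+2,2) = 36.
Subtract solutions that violate a single cap (substitute x_i' = x_i − (cap_i+1)): x_1 ≥ 6 gives C(3,2) = 3; x_2 ≥ 7 gives C(2,2) = 1; x_3 ≥ 7 gives C(2,2) = 1. Together 5.
No two caps can be exceeded simultaneously, so the pair terms are all 0.
By inclusion–exclusion the count is 36 − 5 + 0 = 31.

31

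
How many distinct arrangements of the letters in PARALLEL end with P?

420

With the last slot taken by P, it remains to arrange the other 7 letters (ARALLEL).
Those 7 letters have A appearing twice and L appearing 3 times, giving (7)!/(3!·2!) = 420.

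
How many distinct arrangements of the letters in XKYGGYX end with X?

With the last slot taken by X, it remains to arrange the other 6 letters (KYGGYX).
Those 6 letters have G appearing twice and Y appearing twice, giving (6)!/(2!·2!) = 180.

180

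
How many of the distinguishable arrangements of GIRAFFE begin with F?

720

With the first slot taken by F, it remains to arrange the other 6 letters (GIRAFE).
Those 6 letters are all distinct, giving (6)! = 720.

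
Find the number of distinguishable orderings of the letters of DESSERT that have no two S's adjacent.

900

Total arrangements of DESSERT: 7!/(2!·2!) = 1260.
If the two S's are adjacent, glue them into one block, leaving 6 items to arrange: (6)!/(2!) = 360 ways.
Hence 1260 − 360 = 900.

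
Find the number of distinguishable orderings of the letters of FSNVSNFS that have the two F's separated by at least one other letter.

1260

There are 8!/(3!·2!·2!) = 1680 arrangements of FSNVSNFS in total.
If the two F's are adjacent, glue them into one block, leaving 7 items to arrange: (7)!/(3!·2!) = 420 ways.
Subtracting, 1680 − 420 = 1260 arrangements keep the F's apart.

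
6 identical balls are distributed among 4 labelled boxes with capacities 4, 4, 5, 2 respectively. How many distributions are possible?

55

By stars and bars, unrestricted non-negative solutions to x_1+…+x_4 = 6 number C(6+3,3) = 84.
Subtract solutions that violate a single cap (substitute x_i' = x_i − (cap_i+1)): x_1 ≥ 5 gives C(4,3) = 4; x_2 ≥ 5 gives C(4,3) = 4; x_3 ≥ 6 gives C(3,3) = 1; x_4 ≥ 3 gives C(6,3) = 20. Together 29.
No two caps can be exceeded simultaneously, so the pair terms are all 0.
By inclusion–exclusion the count is 84 − 29 + 0 = 55.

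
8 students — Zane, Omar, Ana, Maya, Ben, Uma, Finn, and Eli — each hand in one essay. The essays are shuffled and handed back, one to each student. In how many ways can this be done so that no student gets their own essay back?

This is the derangement count D_8: permutations of 8 items with no fixed point.
By inclusion–exclusion this is Σ_{j=0}^{8} (−1)^j C(8,j)·(8−j)!.
Computing: 40320 − 40320 + 20160 − 6720 + 1680 − 336 + 56 − 8 + 1 = 14833.

14833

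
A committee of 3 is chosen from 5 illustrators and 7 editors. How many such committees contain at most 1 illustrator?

Split by how many illustrators are chosen (0 through 1).
Sum: C(5,0)·C(7,3) + C(5,1)·C(7,2) = 35 + 105 = 140.

140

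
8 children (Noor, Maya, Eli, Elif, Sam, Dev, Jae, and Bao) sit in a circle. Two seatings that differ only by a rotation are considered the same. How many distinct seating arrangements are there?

Around a circle, 8 distinct people have 8!/8 = (7)! = 5040 rotationally distinct seatings.

5040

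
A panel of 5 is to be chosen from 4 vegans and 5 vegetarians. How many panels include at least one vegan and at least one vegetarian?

125

Total 5-person selections from all 9: C(9,5) = 126.
Subtract selections that omit an entire group: no vegans → C(5,5) = 1; no vegetarians → C(4,5) = 0.
Both groups omitted at once is impossible, so 126 − 1 = 125.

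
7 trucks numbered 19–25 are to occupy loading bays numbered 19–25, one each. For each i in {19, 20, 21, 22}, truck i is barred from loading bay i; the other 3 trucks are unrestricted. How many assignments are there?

2790

Let Aᵢ (for 19 ≤ i ≤ 22) be the placements that put truck i in its forbidden loading bay. Any j of these fix j positions, leaving (7−j)! ways to fill the rest, and there are C(4,j) ways to pick which j.
By inclusion–exclusion, the number of valid placements is Σ_{j=0}^{4} (−1)^j C(4,j)·(7−j)!.
Computing: 5040 − 2880 + 720 − 96 + 6 = 2790.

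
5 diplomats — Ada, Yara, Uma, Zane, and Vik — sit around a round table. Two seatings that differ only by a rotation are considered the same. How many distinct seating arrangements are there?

Around a circle, 5 distinct people have 5!/5 = (4)! = 24 rotationally distinct seatings.

24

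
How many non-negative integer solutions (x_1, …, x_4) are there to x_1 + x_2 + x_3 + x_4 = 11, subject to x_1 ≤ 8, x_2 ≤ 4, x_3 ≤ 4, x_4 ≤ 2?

65

Ignoring the caps, the number of non-negative solutions to x_1+…+x_4 = 11 is C(14,3) = 364.
Subtract solutions that violate a single cap (substitute x_i' = x_i − (cap_i+1)): x_1 ≥ 9 gives C(5,3) = 10; x_2 ≥ 5 gives C(9,3) = 84; x_3 ≥ 5 gives C(9,3) = 84; x_4 ≥ 3 gives C(11,3) = 165. Together 343.
Add back pairs where two caps are both exceeded: 0 + 0 + 0 + 4 + 20 + 20 = 44.
By inclusion–exclusion the count is 364 − 343 + 44 = 65.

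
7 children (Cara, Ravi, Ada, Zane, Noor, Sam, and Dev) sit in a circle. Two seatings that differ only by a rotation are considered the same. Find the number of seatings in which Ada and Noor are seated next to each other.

Glue Ada and Noor into a block (2 internal orders). Seating 6 units around a circle gives (5)! arrangements.
So 2 × (5)! = 2 × 120 = 240.

240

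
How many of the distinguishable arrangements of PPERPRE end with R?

60

With the last slot taken by R, it remains to arrange the other 6 letters (PPEPRE).
Those 6 letters have E appearing twice and P appearing 3 times, giving (6)!/(3!·2!) = 60.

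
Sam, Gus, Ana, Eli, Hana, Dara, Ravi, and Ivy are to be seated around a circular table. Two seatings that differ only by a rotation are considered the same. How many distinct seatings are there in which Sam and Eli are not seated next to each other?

Without the restriction there are (7)! = 5040 seatings.
Seatings with Sam beside Eli: treat them as a block with 2 internal orders, giving 2 × (6)! = 1440.
Subtracting, 5040 − 1440 = 3600.

3600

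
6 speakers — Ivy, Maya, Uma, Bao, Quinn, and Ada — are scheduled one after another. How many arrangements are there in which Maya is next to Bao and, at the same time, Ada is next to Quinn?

Treat {Maya,Bao} as one block (2 orders) and {Ada,Quinn} as another (2 orders).
That leaves 4 units to arrange: 2 × 2 × 4! = 4 × 24 = 96.

96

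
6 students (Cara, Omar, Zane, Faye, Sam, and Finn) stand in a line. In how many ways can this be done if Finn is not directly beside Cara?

There are 6! = 720 arrangements in all. If Finn and Cara are adjacent, merging them into one block gives 2·(5)! = 240 arrangements.
Complementary counting: 720 − 240 = 480.

480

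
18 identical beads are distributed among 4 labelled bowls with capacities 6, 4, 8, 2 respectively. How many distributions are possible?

10

Ignoring the caps, the number of non-negative solutions to x_1+…+x_4 = 18 is C(21,3) = 1330.
Subtract solutions that violate a single cap (substitute x_i' = x_i − (cap_i+1)): x_1 ≥ 7 gives C(14,3) = 364; x_2 ≥ 5 gives C(16,3) = 560; x_3 ≥ 9 gives C(12,3) = 220; x_4 ≥ 3 gives C(18,3) = 816. Together 1960.
Add back pairs where two caps are both exceeded: 84 + 10 + 165 + 35 + 286 + 84 = 664.
Subtract triples: 0 + 20 + 0 + 4 = 24.
By inclusion–exclusion the count is 1330 − 1960 + 664 − 24 = 10.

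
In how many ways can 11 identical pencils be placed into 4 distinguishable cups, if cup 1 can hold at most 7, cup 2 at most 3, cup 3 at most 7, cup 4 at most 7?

184

Ignoring the caps, the number of non-negative solutions to x_1+…+x_4 = 11 is C(14,3) = 364.
Subtract solutions that violate a single cap (substitute x_i' = x_i − (cap_i+1)): x_1 ≥ 8 gives C(6,3) = 20; x_2 ≥ 4 gives C(10,3) = 120; x_3 ≥ 8 gives C(6,3) = 20; x_4 ≥ 8 gives C(6,3) = 20. Together 180.
No two caps can be exceeded simultaneously, so the pair terms are all 0.
By inclusion–exclusion the count is 364 − 180 + 0 = 184.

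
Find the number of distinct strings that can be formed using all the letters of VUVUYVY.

210

The 7 letters of VUVUYVY have repeats: U appearing twice, V appearing 3 times, and Y appearing twice.
So there are 7! / (3!·2!·2!) = 210 distinguishable arrangements.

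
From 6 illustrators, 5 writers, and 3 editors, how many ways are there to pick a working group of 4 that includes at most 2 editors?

Split by how many editors are chosen (0 through 2).
Sum: C(3,0)·C(11,4) + C(3,1)·C(11,3) + C(3,2)·C(11,2) = 330 + 495 + 165 = 990.

990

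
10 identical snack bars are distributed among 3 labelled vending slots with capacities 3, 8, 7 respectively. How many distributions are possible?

Without the upper bounds there are C(12,2) = 66 ways to split 10 among 3 vending slots.
Subtract solutions that violate a single cap (substitute x_i' = x_i − (cap_i+1)): x_1 ≥ 4 gives C(8,2) = 28; x_2 ≥ 9 gives C(3,2) = 3; x_3 ≥ 8 gives C(4,2) = 6. Together 37.
No two caps can be exceeded simultaneously, so the pair terms are all 0.
By inclusion–exclusion the count is 66 − 37 + 0 = 29.

29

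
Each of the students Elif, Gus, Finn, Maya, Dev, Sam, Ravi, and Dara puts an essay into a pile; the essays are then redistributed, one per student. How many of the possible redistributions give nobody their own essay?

Count assignments avoiding every fixed point. For any j of the 8 students fixed to their own essay, the other 8−j can be arranged in (8−j)! ways.
By inclusion–exclusion this is Σ_{j=0}^{8} (−1)^j C(8,j)·(8−j)!.
Computing: 40320 − 40320 + 20160 − 6720 + 1680 − 336 + 56 − 8 + 1 = 14833.

14833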